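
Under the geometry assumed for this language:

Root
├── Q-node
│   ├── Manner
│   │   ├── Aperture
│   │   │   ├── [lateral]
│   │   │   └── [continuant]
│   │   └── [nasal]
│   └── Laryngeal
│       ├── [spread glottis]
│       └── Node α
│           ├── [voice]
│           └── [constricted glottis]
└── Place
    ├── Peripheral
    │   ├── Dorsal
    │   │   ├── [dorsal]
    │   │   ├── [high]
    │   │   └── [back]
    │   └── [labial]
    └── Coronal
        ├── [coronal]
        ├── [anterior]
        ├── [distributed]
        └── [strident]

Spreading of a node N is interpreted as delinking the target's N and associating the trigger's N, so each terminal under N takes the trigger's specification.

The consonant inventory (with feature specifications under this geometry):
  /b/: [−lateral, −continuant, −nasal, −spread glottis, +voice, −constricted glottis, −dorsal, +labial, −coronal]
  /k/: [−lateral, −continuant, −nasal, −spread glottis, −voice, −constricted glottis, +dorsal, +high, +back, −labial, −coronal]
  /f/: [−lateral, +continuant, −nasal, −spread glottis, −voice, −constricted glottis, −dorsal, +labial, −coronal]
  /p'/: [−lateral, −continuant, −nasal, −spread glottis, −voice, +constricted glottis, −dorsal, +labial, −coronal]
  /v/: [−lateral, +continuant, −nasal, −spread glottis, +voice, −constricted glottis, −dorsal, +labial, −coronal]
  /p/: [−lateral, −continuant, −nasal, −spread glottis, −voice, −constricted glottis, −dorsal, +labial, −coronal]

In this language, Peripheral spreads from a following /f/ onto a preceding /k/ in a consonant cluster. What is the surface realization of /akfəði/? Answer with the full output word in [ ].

Peripheral immediately or transitively dominates [dorsal], [high], [back], [labial].
After delinking /k/'s Peripheral and linking /f/'s, the affected terminals become [−dorsal], [+labial]; [lateral], [continuant], [nasal], … (outside Peripheral) are retained from /k/.
This feature bundle is that of [p], so /akfəði/ surfaces as [apfəði].

[apfəði]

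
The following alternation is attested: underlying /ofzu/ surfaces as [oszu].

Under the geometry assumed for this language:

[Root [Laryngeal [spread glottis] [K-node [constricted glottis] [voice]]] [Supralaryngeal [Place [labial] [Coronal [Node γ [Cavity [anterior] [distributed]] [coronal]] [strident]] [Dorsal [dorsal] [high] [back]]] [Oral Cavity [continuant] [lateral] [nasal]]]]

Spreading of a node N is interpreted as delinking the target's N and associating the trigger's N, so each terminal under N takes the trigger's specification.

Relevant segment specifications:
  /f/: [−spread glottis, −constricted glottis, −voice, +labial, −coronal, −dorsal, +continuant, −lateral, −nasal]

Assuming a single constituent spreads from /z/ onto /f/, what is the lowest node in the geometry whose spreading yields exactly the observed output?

Place

Feature comparison: [labial], [coronal], [anterior], [distributed], [strident] differ between /f/ and [s]; the remaining terminals match.
These terminals are all dominated by Place, and no proper subconstituent of Place covers them all; Place is their lowest common ancestor.
Spreading Place from /z/ overwrites each of those terminals with /z/'s values, yielding exactly [s].
[voice] stays as in /f/ although /z/ differs there, so no node dominating it spread; among the remaining candidates Place is the lowest that derives the output.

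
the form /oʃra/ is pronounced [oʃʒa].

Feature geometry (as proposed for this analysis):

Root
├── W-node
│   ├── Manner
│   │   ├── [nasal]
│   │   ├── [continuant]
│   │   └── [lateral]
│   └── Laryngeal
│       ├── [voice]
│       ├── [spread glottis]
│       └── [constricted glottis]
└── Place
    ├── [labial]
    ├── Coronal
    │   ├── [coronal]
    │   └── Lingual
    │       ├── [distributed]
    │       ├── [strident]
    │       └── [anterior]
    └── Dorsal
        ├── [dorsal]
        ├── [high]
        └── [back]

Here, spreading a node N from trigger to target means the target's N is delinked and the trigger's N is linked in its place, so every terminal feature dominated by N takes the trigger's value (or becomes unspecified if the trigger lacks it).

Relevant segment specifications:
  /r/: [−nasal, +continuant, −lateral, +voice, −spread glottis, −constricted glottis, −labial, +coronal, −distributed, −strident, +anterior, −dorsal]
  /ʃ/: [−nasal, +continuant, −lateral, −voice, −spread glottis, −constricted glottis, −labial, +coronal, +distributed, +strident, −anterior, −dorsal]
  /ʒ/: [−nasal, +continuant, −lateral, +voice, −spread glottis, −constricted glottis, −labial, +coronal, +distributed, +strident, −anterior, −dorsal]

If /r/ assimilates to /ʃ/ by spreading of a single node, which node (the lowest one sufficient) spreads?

Lingual

/r/ and [ʒ] differ in [anterior], [distributed], [strident]; every other specified feature is identical.
In this geometry the lowest node dominating all of them is Lingual: every daughter of Lingual dominates only a proper subset, so no lower node suffices.
If Lingual spreads, every terminal under it takes /ʃ/'s value, producing [ʒ] as observed.
[voice], a feature on which the two segments disagree outside Lingual, is unchanged — nothing dominating it spread, and Lingual is the minimal sufficient constituent.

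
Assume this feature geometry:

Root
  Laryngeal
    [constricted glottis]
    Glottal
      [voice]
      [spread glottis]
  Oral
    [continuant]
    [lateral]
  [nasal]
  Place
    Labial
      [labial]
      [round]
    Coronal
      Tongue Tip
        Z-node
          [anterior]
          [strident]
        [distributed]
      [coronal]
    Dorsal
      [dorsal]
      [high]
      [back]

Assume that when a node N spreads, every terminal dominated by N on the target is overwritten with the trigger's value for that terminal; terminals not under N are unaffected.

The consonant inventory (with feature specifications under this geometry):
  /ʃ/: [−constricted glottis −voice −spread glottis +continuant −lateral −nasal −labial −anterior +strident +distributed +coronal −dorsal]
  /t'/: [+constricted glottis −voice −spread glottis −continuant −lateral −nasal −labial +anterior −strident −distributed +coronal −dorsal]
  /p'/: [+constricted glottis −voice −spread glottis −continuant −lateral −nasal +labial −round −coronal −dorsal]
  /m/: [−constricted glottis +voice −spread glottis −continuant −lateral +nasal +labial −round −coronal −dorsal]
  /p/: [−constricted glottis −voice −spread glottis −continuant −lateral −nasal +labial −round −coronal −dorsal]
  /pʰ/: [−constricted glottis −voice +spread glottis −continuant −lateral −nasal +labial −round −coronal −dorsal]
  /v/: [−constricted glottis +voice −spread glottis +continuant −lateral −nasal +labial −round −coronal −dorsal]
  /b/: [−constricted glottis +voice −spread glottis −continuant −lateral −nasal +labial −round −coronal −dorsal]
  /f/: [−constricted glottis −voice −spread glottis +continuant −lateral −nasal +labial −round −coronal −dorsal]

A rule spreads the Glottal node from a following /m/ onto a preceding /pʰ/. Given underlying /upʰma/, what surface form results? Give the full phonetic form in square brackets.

The Glottal node dominates the terminals [voice], [spread glottis].
Spreading Glottal from /m/ onto /pʰ/ replaces those values with /m/'s: [+voice], [−spread glottis]. Features outside Glottal ([constricted glottis], [continuant], [lateral], …) stay as in /pʰ/.
The resulting bundle matches /b/ in the inventory; substituting it for /pʰ/ gives [ubma].

[ubma]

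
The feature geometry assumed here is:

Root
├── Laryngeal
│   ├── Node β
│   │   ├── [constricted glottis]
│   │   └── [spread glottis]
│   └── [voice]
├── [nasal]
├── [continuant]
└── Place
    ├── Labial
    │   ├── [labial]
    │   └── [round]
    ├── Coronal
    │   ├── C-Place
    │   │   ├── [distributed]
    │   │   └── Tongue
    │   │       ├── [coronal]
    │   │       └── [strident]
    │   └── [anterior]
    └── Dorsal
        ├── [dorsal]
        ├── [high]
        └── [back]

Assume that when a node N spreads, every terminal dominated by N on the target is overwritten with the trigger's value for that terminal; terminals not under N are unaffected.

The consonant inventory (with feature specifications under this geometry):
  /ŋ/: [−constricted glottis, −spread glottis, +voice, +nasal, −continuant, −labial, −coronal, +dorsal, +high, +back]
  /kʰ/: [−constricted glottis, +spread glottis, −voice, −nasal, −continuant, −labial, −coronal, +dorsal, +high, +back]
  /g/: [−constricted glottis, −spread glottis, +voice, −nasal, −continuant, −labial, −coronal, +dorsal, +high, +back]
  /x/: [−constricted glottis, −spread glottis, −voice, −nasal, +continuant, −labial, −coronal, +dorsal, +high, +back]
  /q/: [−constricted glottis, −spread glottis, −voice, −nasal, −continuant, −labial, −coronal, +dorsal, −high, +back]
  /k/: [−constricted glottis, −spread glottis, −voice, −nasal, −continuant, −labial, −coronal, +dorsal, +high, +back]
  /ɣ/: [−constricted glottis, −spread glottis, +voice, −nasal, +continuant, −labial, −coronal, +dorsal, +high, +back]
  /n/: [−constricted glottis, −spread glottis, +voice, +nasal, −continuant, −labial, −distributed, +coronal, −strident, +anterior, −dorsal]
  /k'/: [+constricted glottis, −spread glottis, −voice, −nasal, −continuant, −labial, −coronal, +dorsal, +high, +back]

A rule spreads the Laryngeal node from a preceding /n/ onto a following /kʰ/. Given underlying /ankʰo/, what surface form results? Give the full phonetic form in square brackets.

Laryngeal immediately or transitively dominates [constricted glottis], [spread glottis], [voice].
After delinking /kʰ/'s Laryngeal and linking /n/'s, the affected terminals become [−constricted glottis], [−spread glottis], [+voice]; [nasal], [continuant], [labial], … (outside Laryngeal) are retained from /kʰ/.
Among the inventory, only /g/ has exactly this specification, giving the surface form [ango].

[ango]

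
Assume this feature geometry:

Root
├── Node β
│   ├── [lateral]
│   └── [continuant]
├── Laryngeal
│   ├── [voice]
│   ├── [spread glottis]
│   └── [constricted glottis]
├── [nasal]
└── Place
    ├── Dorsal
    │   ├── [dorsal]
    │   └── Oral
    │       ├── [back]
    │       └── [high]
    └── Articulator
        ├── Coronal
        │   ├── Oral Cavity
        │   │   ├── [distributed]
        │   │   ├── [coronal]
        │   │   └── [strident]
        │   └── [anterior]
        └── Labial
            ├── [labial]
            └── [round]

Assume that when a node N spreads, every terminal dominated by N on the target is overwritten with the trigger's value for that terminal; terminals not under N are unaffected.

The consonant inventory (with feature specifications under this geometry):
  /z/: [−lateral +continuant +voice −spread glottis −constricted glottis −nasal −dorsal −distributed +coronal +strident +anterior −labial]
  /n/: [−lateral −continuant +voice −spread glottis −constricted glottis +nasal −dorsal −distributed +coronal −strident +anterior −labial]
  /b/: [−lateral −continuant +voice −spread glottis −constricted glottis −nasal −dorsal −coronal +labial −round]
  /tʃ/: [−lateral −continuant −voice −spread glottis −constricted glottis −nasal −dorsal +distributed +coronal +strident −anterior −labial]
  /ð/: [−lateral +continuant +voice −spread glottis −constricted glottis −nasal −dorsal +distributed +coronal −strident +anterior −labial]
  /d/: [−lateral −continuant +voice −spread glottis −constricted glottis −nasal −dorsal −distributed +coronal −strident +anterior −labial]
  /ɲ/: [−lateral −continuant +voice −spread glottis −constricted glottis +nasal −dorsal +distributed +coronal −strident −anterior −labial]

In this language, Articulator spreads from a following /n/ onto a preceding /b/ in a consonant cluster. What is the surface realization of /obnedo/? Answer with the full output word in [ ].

[odnedo]

The Articulator node dominates the terminals [distributed], [coronal], [strident], [anterior], [labial], [round].
After delinking /b/'s Articulator and linking /n/'s, the affected terminals become [−distributed], [+coronal], [−strident], [+anterior], [−labial]; [lateral], [continuant], [voice], … (outside Articulator) are retained from /b/.
The resulting bundle matches /d/ in the inventory; substituting it for /b/ gives [odnedo].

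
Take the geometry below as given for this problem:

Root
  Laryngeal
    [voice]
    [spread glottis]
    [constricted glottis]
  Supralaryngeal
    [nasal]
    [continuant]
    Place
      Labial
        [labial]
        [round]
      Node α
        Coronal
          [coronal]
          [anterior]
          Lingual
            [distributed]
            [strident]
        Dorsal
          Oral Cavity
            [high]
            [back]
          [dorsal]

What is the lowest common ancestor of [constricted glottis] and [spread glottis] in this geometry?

[constricted glottis]: Root > Laryngeal > [constricted glottis].
[spread glottis]: Root > Laryngeal > [spread glottis].
These paths first converge at Laryngeal; no daughter of Laryngeal dominates all 2 features, so Laryngeal is the minimal constituent.

Laryngeal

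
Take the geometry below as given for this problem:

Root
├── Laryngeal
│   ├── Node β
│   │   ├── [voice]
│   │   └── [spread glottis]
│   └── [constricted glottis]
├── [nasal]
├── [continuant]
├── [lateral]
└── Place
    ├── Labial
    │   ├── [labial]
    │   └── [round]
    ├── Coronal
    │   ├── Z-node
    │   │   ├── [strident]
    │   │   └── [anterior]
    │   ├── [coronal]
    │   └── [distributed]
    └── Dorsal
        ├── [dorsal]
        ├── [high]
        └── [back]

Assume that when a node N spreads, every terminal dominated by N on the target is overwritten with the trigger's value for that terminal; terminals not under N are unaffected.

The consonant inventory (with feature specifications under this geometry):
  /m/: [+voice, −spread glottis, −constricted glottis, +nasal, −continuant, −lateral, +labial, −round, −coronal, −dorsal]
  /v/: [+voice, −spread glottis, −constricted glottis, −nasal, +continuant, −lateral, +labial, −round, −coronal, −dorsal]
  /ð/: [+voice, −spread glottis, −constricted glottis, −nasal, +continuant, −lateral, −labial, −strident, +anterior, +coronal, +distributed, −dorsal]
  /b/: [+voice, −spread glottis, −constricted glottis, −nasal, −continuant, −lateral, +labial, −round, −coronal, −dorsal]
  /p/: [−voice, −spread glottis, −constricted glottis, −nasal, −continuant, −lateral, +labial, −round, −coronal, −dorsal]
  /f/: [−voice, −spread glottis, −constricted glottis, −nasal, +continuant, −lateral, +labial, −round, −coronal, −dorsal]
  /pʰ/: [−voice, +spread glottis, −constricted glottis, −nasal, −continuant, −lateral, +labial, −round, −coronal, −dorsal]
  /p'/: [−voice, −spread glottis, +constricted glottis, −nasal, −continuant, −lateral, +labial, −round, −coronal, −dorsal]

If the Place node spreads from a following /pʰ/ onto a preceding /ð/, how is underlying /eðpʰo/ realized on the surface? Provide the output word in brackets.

Terminals under Place in this geometry: [labial], [round], [strident], [anterior], [coronal], [distributed], [dorsal], [high], [back].
The target acquires /pʰ/'s values for everything under Place — [+labial], [−round], [−coronal], [−dorsal] — while keeping its own [voice], [spread glottis], [constricted glottis], ….
Among the inventory, only /v/ has exactly this specification, giving the surface form [evpʰo].

[evpʰo]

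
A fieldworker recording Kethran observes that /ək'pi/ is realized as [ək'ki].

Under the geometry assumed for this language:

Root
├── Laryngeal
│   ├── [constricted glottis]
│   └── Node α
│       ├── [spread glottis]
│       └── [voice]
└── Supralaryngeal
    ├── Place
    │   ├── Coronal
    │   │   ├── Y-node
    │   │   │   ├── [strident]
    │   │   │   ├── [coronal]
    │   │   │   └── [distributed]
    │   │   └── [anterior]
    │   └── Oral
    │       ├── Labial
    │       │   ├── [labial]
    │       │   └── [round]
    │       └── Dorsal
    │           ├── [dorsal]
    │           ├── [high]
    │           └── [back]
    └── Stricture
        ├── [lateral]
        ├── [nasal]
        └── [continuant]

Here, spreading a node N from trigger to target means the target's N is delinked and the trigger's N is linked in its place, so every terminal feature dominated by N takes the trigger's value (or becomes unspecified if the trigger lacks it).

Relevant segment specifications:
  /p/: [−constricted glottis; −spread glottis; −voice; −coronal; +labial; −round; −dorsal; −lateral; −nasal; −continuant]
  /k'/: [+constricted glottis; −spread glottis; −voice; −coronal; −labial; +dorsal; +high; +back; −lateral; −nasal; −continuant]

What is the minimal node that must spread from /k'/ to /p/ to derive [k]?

Oral

/p/ and [k] differ in [labial], [round], [dorsal], [high], [back]; every other specified feature is identical.
These terminals are all dominated by Oral, and no proper subconstituent of Oral covers them all; Oral is their lowest common ancestor.
Spreading Oral from /k'/ overwrites each of those terminals with /k'/'s values, yielding exactly [k].
[constricted glottis] stays as in /p/ although /k'/ differs there, so no node dominating it spread; among the remaining candidates Oral is the lowest that derives the output.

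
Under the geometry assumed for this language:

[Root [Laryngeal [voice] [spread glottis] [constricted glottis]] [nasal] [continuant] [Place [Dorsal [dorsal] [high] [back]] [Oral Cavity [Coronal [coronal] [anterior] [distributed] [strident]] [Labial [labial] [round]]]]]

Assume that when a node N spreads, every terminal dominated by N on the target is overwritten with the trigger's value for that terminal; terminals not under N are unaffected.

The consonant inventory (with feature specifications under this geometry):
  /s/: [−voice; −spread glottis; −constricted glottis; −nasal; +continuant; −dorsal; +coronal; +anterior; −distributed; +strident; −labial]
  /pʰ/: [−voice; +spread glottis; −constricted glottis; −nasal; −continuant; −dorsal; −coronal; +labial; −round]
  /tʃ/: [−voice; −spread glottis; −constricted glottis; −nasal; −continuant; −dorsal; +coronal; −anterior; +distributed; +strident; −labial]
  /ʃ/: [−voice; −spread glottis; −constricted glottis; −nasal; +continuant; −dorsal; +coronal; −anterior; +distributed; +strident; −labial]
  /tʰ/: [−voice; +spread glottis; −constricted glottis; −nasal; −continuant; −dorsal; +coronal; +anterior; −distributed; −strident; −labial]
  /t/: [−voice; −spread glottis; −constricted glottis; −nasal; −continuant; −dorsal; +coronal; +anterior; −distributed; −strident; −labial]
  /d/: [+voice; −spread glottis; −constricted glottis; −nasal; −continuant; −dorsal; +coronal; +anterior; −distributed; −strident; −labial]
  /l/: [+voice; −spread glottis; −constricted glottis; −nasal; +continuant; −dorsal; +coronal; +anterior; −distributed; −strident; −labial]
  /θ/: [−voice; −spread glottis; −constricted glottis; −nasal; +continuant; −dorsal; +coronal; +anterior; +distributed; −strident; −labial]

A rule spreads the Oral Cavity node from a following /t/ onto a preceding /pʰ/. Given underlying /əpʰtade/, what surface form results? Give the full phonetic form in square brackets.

[ətʰtade]

The Oral Cavity node dominates the terminals [coronal], [anterior], [distributed], [strident], [labial], [round].
After delinking /pʰ/'s Oral Cavity and linking /t/'s, the affected terminals become [+coronal], [+anterior], [−distributed], [−strident], [−labial]; [voice], [spread glottis], [constricted glottis], … (outside Oral Cavity) are retained from /pʰ/.
The resulting bundle matches /tʰ/ in the inventory; substituting it for /pʰ/ gives [ətʰtade].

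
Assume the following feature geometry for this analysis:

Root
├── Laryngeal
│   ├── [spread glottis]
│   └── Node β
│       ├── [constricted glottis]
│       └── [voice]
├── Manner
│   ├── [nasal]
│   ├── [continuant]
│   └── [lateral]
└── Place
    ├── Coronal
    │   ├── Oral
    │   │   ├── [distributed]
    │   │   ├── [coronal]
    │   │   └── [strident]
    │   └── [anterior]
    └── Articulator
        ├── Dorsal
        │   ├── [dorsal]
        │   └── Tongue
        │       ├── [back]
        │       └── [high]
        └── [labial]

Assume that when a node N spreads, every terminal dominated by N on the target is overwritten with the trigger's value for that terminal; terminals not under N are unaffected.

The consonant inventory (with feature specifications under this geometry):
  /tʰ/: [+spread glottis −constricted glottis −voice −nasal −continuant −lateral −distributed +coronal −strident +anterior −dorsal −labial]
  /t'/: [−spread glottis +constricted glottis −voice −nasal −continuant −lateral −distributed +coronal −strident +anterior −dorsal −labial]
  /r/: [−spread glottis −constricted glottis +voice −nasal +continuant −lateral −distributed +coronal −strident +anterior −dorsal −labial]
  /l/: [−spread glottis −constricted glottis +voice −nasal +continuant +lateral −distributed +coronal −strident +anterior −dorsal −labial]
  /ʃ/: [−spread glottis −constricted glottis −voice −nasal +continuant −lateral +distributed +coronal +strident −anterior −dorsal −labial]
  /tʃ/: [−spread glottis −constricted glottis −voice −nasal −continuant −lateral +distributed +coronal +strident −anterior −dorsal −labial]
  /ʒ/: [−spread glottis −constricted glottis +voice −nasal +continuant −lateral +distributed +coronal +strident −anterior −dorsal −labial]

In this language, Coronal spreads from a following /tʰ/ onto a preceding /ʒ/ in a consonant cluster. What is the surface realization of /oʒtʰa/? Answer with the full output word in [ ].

[ortʰa]

The Coronal node dominates the terminals [distributed], [coronal], [strident], [anterior].
Spreading Coronal from /tʰ/ onto /ʒ/ replaces those values with /tʰ/'s: [−distributed], [+coronal], [−strident], [+anterior]. Features outside Coronal ([spread glottis], [constricted glottis], [voice], …) stay as in /ʒ/.
The resulting bundle matches /r/ in the inventory; substituting it for /ʒ/ gives [ortʰa].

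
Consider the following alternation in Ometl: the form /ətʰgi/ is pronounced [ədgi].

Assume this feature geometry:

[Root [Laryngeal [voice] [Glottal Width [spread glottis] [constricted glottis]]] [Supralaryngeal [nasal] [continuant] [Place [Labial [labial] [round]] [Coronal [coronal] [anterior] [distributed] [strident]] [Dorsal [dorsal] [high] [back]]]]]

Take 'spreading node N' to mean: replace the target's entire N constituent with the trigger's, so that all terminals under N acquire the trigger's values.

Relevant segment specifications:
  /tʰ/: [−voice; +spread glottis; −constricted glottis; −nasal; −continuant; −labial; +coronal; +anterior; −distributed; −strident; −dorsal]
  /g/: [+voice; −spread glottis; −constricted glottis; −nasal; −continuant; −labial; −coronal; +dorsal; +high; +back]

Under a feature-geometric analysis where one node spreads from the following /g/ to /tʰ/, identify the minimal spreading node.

Comparing /tʰ/ with its surface form [d], the features that change are [voice], [spread glottis].
In this geometry the lowest node dominating all of them is Laryngeal: every daughter of Laryngeal dominates only a proper subset, so no lower node suffices.
Delinking /tʰ/'s Laryngeal and associating /g/'s Laryngeal gives precisely the feature bundle of [d].
Had Root spread, [dorsal], [coronal] would have taken /g/'s values; they stay as in /tʰ/, confirming the spreading constituent is exactly Laryngeal.

Laryngeal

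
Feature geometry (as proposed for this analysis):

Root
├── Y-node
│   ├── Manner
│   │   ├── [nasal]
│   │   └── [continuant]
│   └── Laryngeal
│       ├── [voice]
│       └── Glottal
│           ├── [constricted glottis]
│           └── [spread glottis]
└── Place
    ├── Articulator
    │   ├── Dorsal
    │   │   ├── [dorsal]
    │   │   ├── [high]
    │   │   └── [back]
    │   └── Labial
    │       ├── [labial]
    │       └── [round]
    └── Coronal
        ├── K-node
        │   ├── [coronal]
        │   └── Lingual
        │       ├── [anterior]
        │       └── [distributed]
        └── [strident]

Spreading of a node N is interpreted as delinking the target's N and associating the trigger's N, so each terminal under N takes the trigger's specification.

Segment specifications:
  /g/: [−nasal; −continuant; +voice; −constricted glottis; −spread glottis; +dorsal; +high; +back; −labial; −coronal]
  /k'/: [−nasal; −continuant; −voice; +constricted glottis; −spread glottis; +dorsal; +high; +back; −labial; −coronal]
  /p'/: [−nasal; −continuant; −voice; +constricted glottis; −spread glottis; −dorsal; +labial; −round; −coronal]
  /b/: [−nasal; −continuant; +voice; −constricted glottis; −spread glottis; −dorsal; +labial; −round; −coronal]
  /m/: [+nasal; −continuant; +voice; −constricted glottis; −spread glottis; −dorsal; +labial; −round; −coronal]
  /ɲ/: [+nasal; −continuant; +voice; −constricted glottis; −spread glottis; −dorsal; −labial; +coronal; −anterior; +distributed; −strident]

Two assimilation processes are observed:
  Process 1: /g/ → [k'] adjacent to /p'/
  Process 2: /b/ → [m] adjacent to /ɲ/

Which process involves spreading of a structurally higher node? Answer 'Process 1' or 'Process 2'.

Process 1 alters [voice], [constricted glottis]; the lowest common ancestor is Laryngeal (depth 2 from Root).
Process 2: the feature that changes is [nasal]; the minimal node is [nasal] (depth 3).
Laryngeal is closer to Root than [nasal], so Process 1 spreads the higher node.

Process 1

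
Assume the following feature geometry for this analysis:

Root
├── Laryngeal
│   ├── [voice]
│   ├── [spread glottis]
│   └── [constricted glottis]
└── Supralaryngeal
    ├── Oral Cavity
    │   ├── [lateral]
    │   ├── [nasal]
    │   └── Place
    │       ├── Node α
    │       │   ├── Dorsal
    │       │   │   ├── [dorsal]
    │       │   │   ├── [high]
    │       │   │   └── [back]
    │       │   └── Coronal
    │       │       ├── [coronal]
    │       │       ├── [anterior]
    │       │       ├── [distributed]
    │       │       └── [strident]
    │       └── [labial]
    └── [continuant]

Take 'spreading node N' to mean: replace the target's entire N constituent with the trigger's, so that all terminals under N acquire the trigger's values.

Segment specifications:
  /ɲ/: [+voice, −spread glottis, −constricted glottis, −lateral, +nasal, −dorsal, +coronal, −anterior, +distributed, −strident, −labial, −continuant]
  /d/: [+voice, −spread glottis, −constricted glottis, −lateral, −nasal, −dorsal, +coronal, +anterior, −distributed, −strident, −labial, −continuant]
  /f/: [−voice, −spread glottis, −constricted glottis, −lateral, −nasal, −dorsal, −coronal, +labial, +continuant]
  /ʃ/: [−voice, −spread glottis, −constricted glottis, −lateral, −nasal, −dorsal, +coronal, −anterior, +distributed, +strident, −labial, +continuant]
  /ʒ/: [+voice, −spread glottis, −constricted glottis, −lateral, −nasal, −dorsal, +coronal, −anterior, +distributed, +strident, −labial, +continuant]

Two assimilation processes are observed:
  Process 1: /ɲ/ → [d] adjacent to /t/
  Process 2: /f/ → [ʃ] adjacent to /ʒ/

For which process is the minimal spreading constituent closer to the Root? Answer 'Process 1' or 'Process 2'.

Process 1

Process 1 alters [nasal], [anterior], [distributed]; the lowest common ancestor is Oral Cavity (depth 2 from Root).
In Process 2, [labial], [coronal], [anterior], [distributed], [strident] change, so the minimal spreading node is Place at depth 3.
Oral Cavity (depth 2) sits above Place (depth 3), making Process 1 the one with the higher spreading node.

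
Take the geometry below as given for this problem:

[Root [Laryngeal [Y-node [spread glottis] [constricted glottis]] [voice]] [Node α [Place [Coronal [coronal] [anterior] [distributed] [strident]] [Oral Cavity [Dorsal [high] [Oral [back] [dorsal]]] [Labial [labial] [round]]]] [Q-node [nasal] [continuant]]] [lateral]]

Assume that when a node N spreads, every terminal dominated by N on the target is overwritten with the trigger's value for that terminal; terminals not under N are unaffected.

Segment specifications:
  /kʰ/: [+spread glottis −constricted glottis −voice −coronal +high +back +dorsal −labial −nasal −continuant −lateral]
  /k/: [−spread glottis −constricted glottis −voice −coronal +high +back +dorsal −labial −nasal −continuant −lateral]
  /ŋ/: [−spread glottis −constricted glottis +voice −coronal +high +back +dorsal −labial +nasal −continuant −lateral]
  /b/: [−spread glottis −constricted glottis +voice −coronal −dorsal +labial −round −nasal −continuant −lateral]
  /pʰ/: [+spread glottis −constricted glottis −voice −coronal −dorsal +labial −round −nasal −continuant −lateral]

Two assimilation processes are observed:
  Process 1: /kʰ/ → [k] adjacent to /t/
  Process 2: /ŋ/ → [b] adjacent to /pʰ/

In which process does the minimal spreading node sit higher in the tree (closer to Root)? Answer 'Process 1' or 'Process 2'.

Process 1: the feature that changes is [spread glottis]; the minimal node is [spread glottis] (depth 3).
Process 2: the features that change are [nasal], [labial], [round], [dorsal], [high], [back]; the minimal node is Node α (depth 1).
Node α (depth 1) sits above [spread glottis] (depth 3), making Process 2 the one with the higher spreading node.

Process 2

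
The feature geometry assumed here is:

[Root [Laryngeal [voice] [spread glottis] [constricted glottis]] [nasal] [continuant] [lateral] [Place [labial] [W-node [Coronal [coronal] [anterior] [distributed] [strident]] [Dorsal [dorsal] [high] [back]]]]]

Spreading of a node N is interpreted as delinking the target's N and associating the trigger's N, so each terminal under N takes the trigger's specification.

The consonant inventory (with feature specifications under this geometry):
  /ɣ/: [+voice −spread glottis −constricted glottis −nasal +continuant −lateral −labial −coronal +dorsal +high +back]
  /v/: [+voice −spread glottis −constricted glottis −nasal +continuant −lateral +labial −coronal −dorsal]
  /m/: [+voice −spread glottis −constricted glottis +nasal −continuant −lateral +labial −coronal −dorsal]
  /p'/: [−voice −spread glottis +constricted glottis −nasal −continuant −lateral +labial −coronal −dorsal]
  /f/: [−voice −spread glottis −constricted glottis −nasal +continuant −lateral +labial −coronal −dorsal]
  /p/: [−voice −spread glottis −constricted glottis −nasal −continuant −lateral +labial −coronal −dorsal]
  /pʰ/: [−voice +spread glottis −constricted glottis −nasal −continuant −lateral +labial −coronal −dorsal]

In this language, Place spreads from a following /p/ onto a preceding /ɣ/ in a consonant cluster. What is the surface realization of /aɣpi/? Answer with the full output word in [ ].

[avpi]

The Place node dominates the terminals [labial], [coronal], [anterior], [distributed], [strident], [dorsal], [high], [back].
Spreading Place from /p/ onto /ɣ/ replaces those values with /p/'s: [+labial], [−coronal], [−dorsal]. Features outside Place ([voice], [spread glottis], [constricted glottis], …) stay as in /ɣ/.
The resulting bundle matches /v/ in the inventory; substituting it for /ɣ/ gives [avpi].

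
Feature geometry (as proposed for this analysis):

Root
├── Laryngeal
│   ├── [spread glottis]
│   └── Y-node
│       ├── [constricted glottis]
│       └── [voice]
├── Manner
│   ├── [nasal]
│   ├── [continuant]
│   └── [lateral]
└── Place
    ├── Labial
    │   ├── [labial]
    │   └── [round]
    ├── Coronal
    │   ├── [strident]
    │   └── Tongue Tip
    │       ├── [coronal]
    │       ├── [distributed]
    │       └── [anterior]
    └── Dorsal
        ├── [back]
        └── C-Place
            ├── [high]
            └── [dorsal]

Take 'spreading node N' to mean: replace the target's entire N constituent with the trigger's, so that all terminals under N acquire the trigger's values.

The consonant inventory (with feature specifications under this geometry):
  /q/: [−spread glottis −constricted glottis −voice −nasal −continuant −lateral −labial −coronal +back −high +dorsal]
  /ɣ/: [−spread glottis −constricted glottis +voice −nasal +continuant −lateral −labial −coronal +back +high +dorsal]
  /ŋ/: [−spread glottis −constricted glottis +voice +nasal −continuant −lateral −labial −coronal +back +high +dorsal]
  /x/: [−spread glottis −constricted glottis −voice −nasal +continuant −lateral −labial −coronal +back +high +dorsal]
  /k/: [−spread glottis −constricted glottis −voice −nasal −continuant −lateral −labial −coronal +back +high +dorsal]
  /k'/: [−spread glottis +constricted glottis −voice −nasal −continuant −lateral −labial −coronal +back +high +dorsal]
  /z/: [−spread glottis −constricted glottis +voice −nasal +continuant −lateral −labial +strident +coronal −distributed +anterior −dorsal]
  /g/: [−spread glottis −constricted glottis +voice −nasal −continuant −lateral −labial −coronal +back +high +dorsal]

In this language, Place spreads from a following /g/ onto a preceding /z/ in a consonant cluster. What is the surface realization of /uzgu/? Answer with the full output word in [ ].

Place immediately or transitively dominates [labial], [round], [strident], [coronal], [distributed], [anterior], [back], [high], [dorsal].
The target acquires /g/'s values for everything under Place — [−labial], [−coronal], [+back], [+high], [+dorsal] — while keeping its own [spread glottis], [constricted glottis], [voice], ….
This feature bundle is that of [ɣ], so /uzgu/ surfaces as [uɣgu].

[uɣgu]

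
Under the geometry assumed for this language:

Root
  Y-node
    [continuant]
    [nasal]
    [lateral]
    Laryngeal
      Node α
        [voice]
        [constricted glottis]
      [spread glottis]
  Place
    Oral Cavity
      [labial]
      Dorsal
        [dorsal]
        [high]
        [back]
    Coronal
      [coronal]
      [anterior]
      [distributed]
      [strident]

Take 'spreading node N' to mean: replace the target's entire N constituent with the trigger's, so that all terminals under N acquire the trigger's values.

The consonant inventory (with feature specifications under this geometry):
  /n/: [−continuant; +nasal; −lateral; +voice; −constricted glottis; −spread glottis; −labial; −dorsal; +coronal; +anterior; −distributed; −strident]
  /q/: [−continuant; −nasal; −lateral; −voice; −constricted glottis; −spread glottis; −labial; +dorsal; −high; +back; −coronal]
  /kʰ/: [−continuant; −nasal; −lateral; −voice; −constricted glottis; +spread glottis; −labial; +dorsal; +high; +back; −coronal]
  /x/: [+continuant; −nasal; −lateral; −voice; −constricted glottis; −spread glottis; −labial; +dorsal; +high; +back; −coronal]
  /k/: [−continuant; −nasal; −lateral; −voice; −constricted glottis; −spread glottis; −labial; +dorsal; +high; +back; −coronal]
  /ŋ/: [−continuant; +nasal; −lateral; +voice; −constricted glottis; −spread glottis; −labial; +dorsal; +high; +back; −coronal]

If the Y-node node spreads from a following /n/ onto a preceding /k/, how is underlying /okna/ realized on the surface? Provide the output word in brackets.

[oŋna]

Y-node immediately or transitively dominates [continuant], [nasal], [lateral], [voice], [constricted glottis], [spread glottis].
The target acquires /n/'s values for everything under Y-node — [−continuant], [+nasal], [−lateral], [+voice], [−constricted glottis], [−spread glottis] — while keeping its own [labial], [dorsal], [high], ….
The resulting bundle matches /ŋ/ in the inventory; substituting it for /k/ gives [oŋna].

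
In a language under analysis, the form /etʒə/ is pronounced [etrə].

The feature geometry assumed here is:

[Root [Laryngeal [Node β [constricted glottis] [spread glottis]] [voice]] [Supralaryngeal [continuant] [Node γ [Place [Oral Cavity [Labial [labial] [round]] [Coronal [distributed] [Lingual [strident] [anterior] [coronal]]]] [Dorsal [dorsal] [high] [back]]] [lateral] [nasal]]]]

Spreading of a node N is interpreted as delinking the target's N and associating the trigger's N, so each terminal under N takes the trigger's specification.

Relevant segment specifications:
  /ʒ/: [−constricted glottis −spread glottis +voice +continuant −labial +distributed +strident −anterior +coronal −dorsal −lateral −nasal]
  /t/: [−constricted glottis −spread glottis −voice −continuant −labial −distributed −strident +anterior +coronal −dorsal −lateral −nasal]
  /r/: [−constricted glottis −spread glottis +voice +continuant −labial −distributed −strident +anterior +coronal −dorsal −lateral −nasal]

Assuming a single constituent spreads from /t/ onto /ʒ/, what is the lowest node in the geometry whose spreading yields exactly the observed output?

Coronal

/ʒ/ and [r] differ in [anterior], [distributed], [strident]; every other specified feature is identical.
In this geometry the lowest node dominating all of them is Coronal: every daughter of Coronal dominates only a proper subset, so no lower node suffices.
Delinking /ʒ/'s Coronal and associating /t/'s Coronal gives precisely the feature bundle of [r].
[voice], [continuant] stay as in /ʒ/ although /t/ differs there, so no node dominating them spread; among the remaining candidates Coronal is the lowest that derives the output.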